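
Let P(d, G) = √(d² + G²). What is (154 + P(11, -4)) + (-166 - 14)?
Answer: -26 + √137 ≈ -14.295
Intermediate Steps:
P(d, G) = √(G² + d²)
(154 + P(11, -4)) + (-166 - 14) = (154 + √((-4)² + 11²)) + (-166 - 14) = (154 + √(16 + 121)) - 180 = (154 + √137) - 180 = -26 + √137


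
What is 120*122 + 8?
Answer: 14648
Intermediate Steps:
120*122 + 8 = 14640 + 8 = 14648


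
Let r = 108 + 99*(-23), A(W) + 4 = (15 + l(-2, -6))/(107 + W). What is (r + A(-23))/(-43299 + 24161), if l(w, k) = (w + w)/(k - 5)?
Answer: 2007683/17683512 ≈ 0.11353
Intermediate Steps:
l(w, k) = 2*w/(-5 + k) (l(w, k) = (2*w)/(-5 + k) = 2*w/(-5 + k))
A(W) = -4 + 169/(11*(107 + W)) (A(W) = -4 + (15 + 2*(-2)/(-5 - 6))/(107 + W) = -4 + (15 + 2*(-2)/(-11))/(107 + W) = -4 + (15 + 2*(-2)*(-1/11))/(107 + W) = -4 + (15 + 4/11)/(107 + W) = -4 + 169/(11*(107 + W)))
r = -2169 (r = 108 - 2277 = -2169)
(r + A(-23))/(-43299 + 24161) = (-2169 + (-4539 - 44*(-23))/(11*(107 - 23)))/(-43299 + 24161) = (-2169 + (1/11)*(-4539 + 1012)/84)/(-19138) = (-2169 + (1/11)*(1/84)*(-3527))*(-1/19138) = (-2169 - 3527/924)*(-1/19138) = -2007683/924*(-1/19138) = 2007683/17683512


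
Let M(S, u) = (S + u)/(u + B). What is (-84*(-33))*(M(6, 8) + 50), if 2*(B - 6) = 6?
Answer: 2395008/17 ≈ 1.4088e+5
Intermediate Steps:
B = 9 (B = 6 + (½)*6 = 6 + 3 = 9)
M(S, u) = (S + u)/(9 + u) (M(S, u) = (S + u)/(u + 9) = (S + u)/(9 + u))
(-84*(-33))*(M(6, 8) + 50) = (-84*(-33))*((6 + 8)/(9 + 8) + 50) = 2772*(14/17 + 50) = 2772*(864/17) = 2395008/17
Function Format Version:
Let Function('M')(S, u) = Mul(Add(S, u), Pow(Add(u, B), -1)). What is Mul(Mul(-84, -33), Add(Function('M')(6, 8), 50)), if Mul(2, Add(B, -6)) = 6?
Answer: Rational(2395008, 17) ≈ 1.4088e+5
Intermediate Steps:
B = 9 (B = Add(6, Mul(Rational(1, 2), 6)) = Add(6, 3) = 9)
Function('M')(S, u) = Mul(Pow(Add(9, u), -1), Add(S, u)) (Function('M')(S, u) = Mul(Add(S, u), Pow(Add(u, 9), -1)) = Mul(Add(S, u), Pow(Add(9, u), -1)) = Mul(Pow(Add(9, u), -1), Add(S, u)))
Mul(Mul(-84, -33), Add(Function('M')(6, 8), 50)) = Mul(Mul(-84, -33), Add(Mul(Pow(Add(9, 8), -1), Add(6, 8)), 50)) = Mul(2772, Add(Mul(Pow(17, -1), 14), 50)) = Mul(2772, Add(Mul(Rational(1, 17), 14), 50)) = Mul(2772, Add(Rational(14, 17), 50)) = Mul(2772, Rational(864, 17)) = Rational(2395008, 17)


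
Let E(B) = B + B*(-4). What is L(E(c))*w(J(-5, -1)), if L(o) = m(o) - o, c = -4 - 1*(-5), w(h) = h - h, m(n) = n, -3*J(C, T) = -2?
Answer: 0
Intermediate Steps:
J(C, T) = ⅔ (J(C, T) = -⅓*(-2) = ⅔)
w(h) = 0
c = 1 (c = -4 + 5 = 1)
E(B) = -3*B (E(B) = B - 4*B = -3*B)
L(o) = 0 (L(o) = o - o = 0)
L(E(c))*w(J(-5, -1)) = 0*0 = 0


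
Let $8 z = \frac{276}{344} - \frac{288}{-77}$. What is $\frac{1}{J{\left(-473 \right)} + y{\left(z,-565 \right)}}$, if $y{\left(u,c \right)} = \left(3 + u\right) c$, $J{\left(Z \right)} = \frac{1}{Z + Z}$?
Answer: $- \frac{52976}{106790141} \approx -0.00049608$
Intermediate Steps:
$J{\left(Z \right)} = \frac{1}{2 Z}$
$z = \frac{30081}{52976}$ ($z = \frac{\frac{276}{344} - \frac{288}{-77}}{8} = \frac{276 \cdot \frac{1}{344} - - \frac{288}{77}}{8} = \frac{\frac{69}{86} + \frac{288}{77}}{8} = \frac{1}{8} \cdot \frac{30081}{6622} = \frac{30081}{52976} \approx 0.56782$)
$y{\left(u,c \right)} = c \left(3 + u\right)$
$\frac{1}{J{\left(-473 \right)} + y{\left(z,-565 \right)}} = \frac{1}{\frac{1}{2 \left(-473\right)} - 565 \left(3 + \frac{30081}{52976}\right)} = \frac{1}{\frac{1}{2} \left(- \frac{1}{473}\right) - \frac{106790085}{52976}} = \frac{1}{- \frac{1}{946} - \frac{106790085}{52976}} = \frac{1}{- \frac{106790141}{52976}} = - \frac{52976}{106790141}$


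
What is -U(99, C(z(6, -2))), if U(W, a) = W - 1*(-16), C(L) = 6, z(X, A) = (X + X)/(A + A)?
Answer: -115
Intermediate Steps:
z(X, A) = X/A (z(X, A) = (2*X)/((2*A)) = (2*X)*(1/(2*A)) = X/A)
U(W, a) = 16 + W (U(W, a) = W + 16 = 16 + W)
-U(99, C(z(6, -2))) = -(16 + 99) = -1*115 = -115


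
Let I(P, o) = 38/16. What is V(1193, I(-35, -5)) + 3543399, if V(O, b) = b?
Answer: 28347211/8 ≈ 3.5434e+6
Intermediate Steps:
I(P, o) = 19/8 (I(P, o) = 38*(1/16) = 19/8)
V(1193, I(-35, -5)) + 3543399 = 19/8 + 3543399 = 28347211/8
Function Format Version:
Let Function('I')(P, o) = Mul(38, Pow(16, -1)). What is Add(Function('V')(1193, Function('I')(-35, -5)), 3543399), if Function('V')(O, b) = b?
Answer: Rational(28347211, 8) ≈ 3.5434e+6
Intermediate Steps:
Function('I')(P, o) = Rational(19, 8) (Function('I')(P, o) = Mul(38, Rational(1, 16)) = Rational(19, 8))
Add(Function('V')(1193, Function('I')(-35, -5)), 3543399) = Add(Rational(19, 8), 3543399) = Rational(28347211, 8)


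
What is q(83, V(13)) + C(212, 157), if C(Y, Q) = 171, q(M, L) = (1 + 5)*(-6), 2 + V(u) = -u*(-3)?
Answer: 135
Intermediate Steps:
V(u) = -2 + 3*u (V(u) = -2 - u*(-3) = -2 + 3*u)
q(M, L) = -36 (q(M, L) = 6*(-6) = -36)
q(83, V(13)) + C(212, 157) = -36 + 171 = 135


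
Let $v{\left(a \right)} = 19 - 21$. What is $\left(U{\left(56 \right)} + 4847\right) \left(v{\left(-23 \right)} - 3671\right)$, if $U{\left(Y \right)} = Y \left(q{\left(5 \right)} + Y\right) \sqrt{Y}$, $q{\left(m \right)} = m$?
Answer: $-17803031 - 25093936 \sqrt{14} \approx -1.117 \cdot 10^{8}$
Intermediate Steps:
$v{\left(a \right)} = -2$ ($v{\left(a \right)} = 19 - 21 = -2$)
$U{\left(Y \right)} = Y^{\frac{3}{2}} \left(5 + Y\right)$ ($U{\left(Y \right)} = Y \left(5 + Y\right) \sqrt{Y} = Y^{\frac{3}{2}} \left(5 + Y\right)$)
$\left(U{\left(56 \right)} + 4847\right) \left(v{\left(-23 \right)} - 3671\right) = \left(56^{\frac{3}{2}} \left(5 + 56\right) + 4847\right) \left(-2 - 3671\right) = \left(112 \sqrt{14} \cdot 61 + 4847\right) \left(-3673\right) = \left(6832 \sqrt{14} + 4847\right) \left(-3673\right) = \left(4847 + 6832 \sqrt{14}\right) \left(-3673\right) = -17803031 - 25093936 \sqrt{14}$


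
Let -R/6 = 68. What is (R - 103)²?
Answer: 261121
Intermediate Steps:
R = -408 (R = -6*68 = -408)
(R - 103)² = (-408 - 103)² = (-511)² = 261121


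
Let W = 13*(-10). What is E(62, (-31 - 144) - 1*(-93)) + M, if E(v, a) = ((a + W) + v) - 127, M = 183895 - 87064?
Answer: 96554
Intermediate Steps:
W = -130
M = 96831
E(v, a) = -257 + a + v (E(v, a) = ((a - 130) + v) - 127 = ((-130 + a) + v) - 127 = (-130 + a + v) - 127 = -257 + a + v)
E(62, (-31 - 144) - 1*(-93)) + M = (-257 + ((-31 - 144) - 1*(-93)) + 62) + 96831 = (-257 + (-175 + 93) + 62) + 96831 = (-257 - 82 + 62) + 96831 = -277 + 96831 = 96554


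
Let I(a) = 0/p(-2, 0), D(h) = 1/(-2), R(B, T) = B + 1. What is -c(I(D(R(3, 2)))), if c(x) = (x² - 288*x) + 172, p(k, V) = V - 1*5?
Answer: -172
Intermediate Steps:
R(B, T) = 1 + B
p(k, V) = -5 + V (p(k, V) = V - 5 = -5 + V)
D(h) = -½
I(a) = 0 (I(a) = 0/(-5 + 0) = 0/(-5) = 0*(-⅕) = 0)
c(x) = 172 + x² - 288*x
-c(I(D(R(3, 2)))) = -(172 + 0² - 288*0) = -(172 + 0 + 0) = -1*172 = -172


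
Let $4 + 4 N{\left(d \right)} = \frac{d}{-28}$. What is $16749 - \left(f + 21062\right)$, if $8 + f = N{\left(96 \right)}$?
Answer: $- \frac{30122}{7} \approx -4303.1$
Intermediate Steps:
$N{\left(d \right)} = -1 - \frac{d}{112}$ ($N{\left(d \right)} = -1 + \frac{d \frac{1}{-28}}{4} = -1 + \frac{d \left(- \frac{1}{28}\right)}{4} = -1 + \frac{\left(- \frac{1}{28}\right) d}{4} = -1 - \frac{d}{112}$)
$f = - \frac{69}{7}$ ($f = -8 - \frac{13}{7} = - \frac{69}{7} \approx -9.8571$)
$16749 - \left(f + 21062\right) = 16749 - \left(- \frac{69}{7} + 21062\right) = 16749 - \frac{147365}{7} = - \frac{30122}{7}$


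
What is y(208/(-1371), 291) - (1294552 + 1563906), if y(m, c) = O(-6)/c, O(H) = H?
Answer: -277270428/97 ≈ -2.8585e+6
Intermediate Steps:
y(m, c) = -6/c
y(208/(-1371), 291) - (1294552 + 1563906) = -6/291 - (1294552 + 1563906) = -6*1/291 - 1*2858458 = -2/97 - 2858458 = -277270428/97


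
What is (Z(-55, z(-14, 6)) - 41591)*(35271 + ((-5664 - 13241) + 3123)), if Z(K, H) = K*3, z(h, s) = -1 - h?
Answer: -813782684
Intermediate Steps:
Z(K, H) = 3*K
(Z(-55, z(-14, 6)) - 41591)*(35271 + ((-5664 - 13241) + 3123)) = (3*(-55) - 41591)*(35271 + ((-5664 - 13241) + 3123)) = (-165 - 41591)*(35271 + (-18905 + 3123)) = -41756*(35271 - 15782) = -41756*19489 = -813782684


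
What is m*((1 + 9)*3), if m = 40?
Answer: 1200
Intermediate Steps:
m*((1 + 9)*3) = 40*((1 + 9)*3) = 40*(10*3) = 40*30 = 1200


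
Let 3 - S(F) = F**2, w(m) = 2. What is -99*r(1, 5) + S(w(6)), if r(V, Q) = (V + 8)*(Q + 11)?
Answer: -14257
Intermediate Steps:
r(V, Q) = (8 + V)*(11 + Q)
S(F) = 3 - F**2
-99*r(1, 5) + S(w(6)) = -99*(88 + 8*5 + 11*1 + 5*1) + (3 - 1*2**2) = -99*(88 + 40 + 11 + 5) + (3 - 1*4) = -99*144 + (3 - 4) = -14256 - 1 = -14257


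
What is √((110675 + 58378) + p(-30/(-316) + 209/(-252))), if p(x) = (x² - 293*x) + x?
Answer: 11*√554427466609/19908 ≈ 411.42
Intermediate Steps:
p(x) = x² - 292*x
√((110675 + 58378) + p(-30/(-316) + 209/(-252))) = √((110675 + 58378) + (-30/(-316) + 209/(-252))*(-292 + (-30/(-316) + 209/(-252)))) = √(169053 + (-30*(-1/316) + 209*(-1/252))*(-292 + (-30*(-1/316) + 209*(-1/252)))) = √(169053 + (15/158 - 209/252)*(-292 + (15/158 - 209/252))) = √(169053 - 14621*(-292 - 14621/19908)/19908) = √(169053 - 14621/19908*(-5827757/19908)) = √(169053 + 85207635097/396328464) = √(67085723459689/396328464) = 11*√554427466609/19908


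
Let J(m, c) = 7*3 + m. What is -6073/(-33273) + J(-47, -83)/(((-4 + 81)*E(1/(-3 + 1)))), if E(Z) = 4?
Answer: 502693/5124042 ≈ 0.098105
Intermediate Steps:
J(m, c) = 21 + m
-6073/(-33273) + J(-47, -83)/(((-4 + 81)*E(1/(-3 + 1)))) = -6073/(-33273) + (21 - 47)/(((-4 + 81)*4)) = -6073*(-1/33273) - 26/(77*4) = 6073/33273 - 26/308 = 6073/33273 - 26*1/308 = 6073/33273 - 13/154 = 502693/5124042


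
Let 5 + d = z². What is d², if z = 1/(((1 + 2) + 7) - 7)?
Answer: 1936/81 ≈ 23.901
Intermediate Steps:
z = ⅓ (z = 1/((3 + 7) - 7) = 1/(10 - 7) = 1/3 = ⅓ ≈ 0.33333)
d = -44/9 (d = -5 + (⅓)² = -5 + ⅑ = -44/9 ≈ -4.8889)
d² = (-44/9)² = 1936/81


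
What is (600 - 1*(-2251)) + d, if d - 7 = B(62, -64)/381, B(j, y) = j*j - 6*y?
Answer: 1093126/381 ≈ 2869.1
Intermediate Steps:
B(j, y) = j**2 - 6*y
d = 6895/381 (d = 7 + (62**2 - 6*(-64))/381 = 7 + (3844 + 384)*(1/381) = 7 + 4228*(1/381) = 7 + 4228/381 = 6895/381 ≈ 18.097)
(600 - 1*(-2251)) + d = (600 - 1*(-2251)) + 6895/381 = (600 + 2251) + 6895/381 = 2851 + 6895/381 = 1093126/381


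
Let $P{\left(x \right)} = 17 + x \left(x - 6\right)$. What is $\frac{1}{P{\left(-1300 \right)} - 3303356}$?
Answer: $- \frac{1}{1605539} \approx -6.2284 \cdot 10^{-7}$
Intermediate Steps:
$P{\left(x \right)} = 17 + x \left(-6 + x\right)$ ($P{\left(x \right)} = 17 + x \left(x - 6\right) = 17 + x \left(-6 + x\right)$)
$\frac{1}{P{\left(-1300 \right)} - 3303356} = \frac{1}{\left(17 + \left(-1300\right)^{2} - -7800\right) - 3303356} = \frac{1}{\left(17 + 1690000 + 7800\right) - 3303356} = \frac{1}{1697817 - 3303356} = \frac{1}{-1605539} = - \frac{1}{1605539}$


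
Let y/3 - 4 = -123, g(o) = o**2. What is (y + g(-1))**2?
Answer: 126736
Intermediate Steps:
y = -357 (y = 12 + 3*(-123) = 12 - 369 = -357)
(y + g(-1))**2 = (-357 + (-1)**2)**2 = (-357 + 1)**2 = (-356)**2 = 126736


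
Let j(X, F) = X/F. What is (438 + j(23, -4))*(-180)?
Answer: -77805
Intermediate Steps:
(438 + j(23, -4))*(-180) = (438 + 23/(-4))*(-180) = (438 + 23*(-¼))*(-180) = (438 - 23/4)*(-180) = (1729/4)*(-180) = -77805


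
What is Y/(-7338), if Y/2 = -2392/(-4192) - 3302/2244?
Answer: 264823/1078553916 ≈ 0.00024554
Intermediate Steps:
Y = -264823/146982 (Y = 2*(-2392/(-4192) - 3302/2244) = 2*(-2392*(-1/4192) - 3302*1/2244) = 2*(299/524 - 1651/1122) = 2*(-264823/293964) = -264823/146982 ≈ -1.8017)
Y/(-7338) = -264823/146982/(-7338) = -264823/146982*(-1/7338) = 264823/1078553916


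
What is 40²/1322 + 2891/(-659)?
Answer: -1383751/435599 ≈ -3.1767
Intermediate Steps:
40²/1322 + 2891/(-659) = 1600*(1/1322) + 2891*(-1/659) = 800/661 - 2891/659 = -1383751/435599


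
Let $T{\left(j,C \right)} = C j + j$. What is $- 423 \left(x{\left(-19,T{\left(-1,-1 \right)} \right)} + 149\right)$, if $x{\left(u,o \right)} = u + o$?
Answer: $-54990$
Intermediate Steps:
$T{\left(j,C \right)} = j + C j$
$x{\left(u,o \right)} = o + u$
$- 423 \left(x{\left(-19,T{\left(-1,-1 \right)} \right)} + 149\right) = - 423 \left(\left(- (1 - 1) - 19\right) + 149\right) = - 423 \left(\left(\left(-1\right) 0 - 19\right) + 149\right) = - 423 \left(\left(0 - 19\right) + 149\right) = - 423 \left(-19 + 149\right) = \left(-423\right) 130 = -54990$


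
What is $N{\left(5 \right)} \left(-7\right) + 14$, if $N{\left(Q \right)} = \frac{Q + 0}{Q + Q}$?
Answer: $\frac{21}{2} \approx 10.5$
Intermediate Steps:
$N{\left(Q \right)} = \frac{1}{2}$ ($N{\left(Q \right)} = \frac{Q}{2 Q} = Q \frac{1}{2 Q} = \frac{1}{2}$)
$N{\left(5 \right)} \left(-7\right) + 14 = \frac{1}{2} \left(-7\right) + 14 = - \frac{7}{2} + 14 = \frac{21}{2}$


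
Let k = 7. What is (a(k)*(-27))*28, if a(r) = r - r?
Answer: 0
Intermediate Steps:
a(r) = 0
(a(k)*(-27))*28 = (0*(-27))*28 = 0*28 = 0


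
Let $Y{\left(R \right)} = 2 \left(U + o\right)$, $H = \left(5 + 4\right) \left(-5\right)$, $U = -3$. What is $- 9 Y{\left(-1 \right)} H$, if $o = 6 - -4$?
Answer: $5670$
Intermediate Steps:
$H = -45$ ($H = 9 \left(-5\right) = -45$)
$o = 10$ ($o = 6 + 4 = 10$)
$Y{\left(R \right)} = 14$ ($Y{\left(R \right)} = 2 \left(-3 + 10\right) = 2 \cdot 7 = 14$)
$- 9 Y{\left(-1 \right)} H = \left(-9\right) 14 \left(-45\right) = \left(-126\right) \left(-45\right) = 5670$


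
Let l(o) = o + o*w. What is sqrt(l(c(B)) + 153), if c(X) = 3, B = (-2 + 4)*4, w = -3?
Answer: 7*sqrt(3) ≈ 12.124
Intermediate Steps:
B = 8 (B = 2*4 = 8)
l(o) = -2*o (l(o) = o + o*(-3) = o - 3*o = -2*o)
sqrt(l(c(B)) + 153) = sqrt(-2*3 + 153) = sqrt(-6 + 153) = sqrt(147) = 7*sqrt(3)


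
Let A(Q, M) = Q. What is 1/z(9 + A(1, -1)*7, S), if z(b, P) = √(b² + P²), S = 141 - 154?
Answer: √17/85 ≈ 0.048507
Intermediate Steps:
S = -13
z(b, P) = √(P² + b²)
1/z(9 + A(1, -1)*7, S) = 1/(√((-13)² + (9 + 1*7)²)) = 1/(√(169 + (9 + 7)²)) = 1/(√(169 + 16²)) = 1/(√(169 + 256)) = 1/(√425) = 1/(5*√17) = √17/85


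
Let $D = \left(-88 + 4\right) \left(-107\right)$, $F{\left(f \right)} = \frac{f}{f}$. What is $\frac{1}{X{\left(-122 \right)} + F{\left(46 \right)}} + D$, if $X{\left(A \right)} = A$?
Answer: $\frac{1087547}{121} \approx 8988.0$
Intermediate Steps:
$F{\left(f \right)} = 1$
$D = 8988$ ($D = \left(-84\right) \left(-107\right) = 8988$)
$\frac{1}{X{\left(-122 \right)} + F{\left(46 \right)}} + D = \frac{1}{-122 + 1} + 8988 = \frac{1}{-121} + 8988 = - \frac{1}{121} + 8988 = \frac{1087547}{121}$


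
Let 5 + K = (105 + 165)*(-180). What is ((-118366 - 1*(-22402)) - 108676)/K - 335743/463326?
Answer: 15699248825/4503992046 ≈ 3.4856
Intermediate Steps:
K = -48605 (K = -5 + (105 + 165)*(-180) = -5 + 270*(-180) = -5 - 48600 = -48605)
((-118366 - 1*(-22402)) - 108676)/K - 335743/463326 = ((-118366 - 1*(-22402)) - 108676)/(-48605) - 335743/463326 = ((-118366 + 22402) - 108676)*(-1/48605) - 335743*1/463326 = (-95964 - 108676)*(-1/48605) - 335743/463326 = -204640*(-1/48605) - 335743/463326 = 40928/9721 - 335743/463326 = 15699248825/4503992046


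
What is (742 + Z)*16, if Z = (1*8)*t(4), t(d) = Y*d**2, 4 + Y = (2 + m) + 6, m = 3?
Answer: 26208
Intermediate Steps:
Y = 7 (Y = -4 + ((2 + 3) + 6) = -4 + (5 + 6) = -4 + 11 = 7)
t(d) = 7*d**2
Z = 896 (Z = (1*8)*(7*4**2) = 8*(7*16) = 8*112 = 896)
(742 + Z)*16 = (742 + 896)*16 = 1638*16 = 26208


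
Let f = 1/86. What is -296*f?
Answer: -148/43 ≈ -3.4419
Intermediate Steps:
f = 1/86 ≈ 0.011628
-296*f = -296*1/86 = -148/43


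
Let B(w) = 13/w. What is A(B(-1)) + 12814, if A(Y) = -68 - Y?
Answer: 12759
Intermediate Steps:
A(B(-1)) + 12814 = (-68 - 13/(-1)) + 12814 = (-68 - 13*(-1)) + 12814 = (-68 - 1*(-13)) + 12814 = (-68 + 13) + 12814 = -55 + 12814 = 12759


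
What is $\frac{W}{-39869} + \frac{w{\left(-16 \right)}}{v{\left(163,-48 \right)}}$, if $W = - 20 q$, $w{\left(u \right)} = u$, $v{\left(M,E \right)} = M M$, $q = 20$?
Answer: $\frac{9989696}{1059279461} \approx 0.0094306$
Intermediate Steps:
$v{\left(M,E \right)} = M^{2}$
$W = -400$ ($W = \left(-20\right) 20 = -400$)
$\frac{W}{-39869} + \frac{w{\left(-16 \right)}}{v{\left(163,-48 \right)}} = - \frac{400}{-39869} - \frac{16}{163^{2}} = \left(-400\right) \left(- \frac{1}{39869}\right) - \frac{16}{26569} = \frac{400}{39869} - \frac{16}{26569} = \frac{9989696}{1059279461}$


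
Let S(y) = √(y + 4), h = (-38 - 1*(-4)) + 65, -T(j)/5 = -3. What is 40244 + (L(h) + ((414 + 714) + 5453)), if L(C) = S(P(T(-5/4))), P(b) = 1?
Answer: 46825 + √5 ≈ 46827.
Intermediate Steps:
T(j) = 15 (T(j) = -5*(-3) = 15)
h = 31 (h = (-38 + 4) + 65 = -34 + 65 = 31)
S(y) = √(4 + y)
L(C) = √5 (L(C) = √(4 + 1) = √5)
40244 + (L(h) + ((414 + 714) + 5453)) = 40244 + (√5 + ((414 + 714) + 5453)) = 40244 + (√5 + (1128 + 5453)) = 40244 + (√5 + 6581) = 40244 + (6581 + √5) = 46825 + √5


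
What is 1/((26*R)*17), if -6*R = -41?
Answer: 3/9061 ≈ 0.00033109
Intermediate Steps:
R = 41/6 (R = -⅙*(-41) = 41/6 ≈ 6.8333)
1/((26*R)*17) = 1/((26*(41/6))*17) = 1/((533/3)*17) = 1/(9061/3) = 3/9061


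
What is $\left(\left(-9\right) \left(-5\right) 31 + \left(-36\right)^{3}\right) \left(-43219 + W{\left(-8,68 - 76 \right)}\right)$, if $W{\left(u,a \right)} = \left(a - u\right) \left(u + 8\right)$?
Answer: $1956135159$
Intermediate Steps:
$W{\left(u,a \right)} = \left(8 + u\right) \left(a - u\right)$ ($W{\left(u,a \right)} = \left(a - u\right) \left(8 + u\right) = \left(8 + u\right) \left(a - u\right)$)
$\left(\left(-9\right) \left(-5\right) 31 + \left(-36\right)^{3}\right) \left(-43219 + W{\left(-8,68 - 76 \right)}\right) = \left(\left(-9\right) \left(-5\right) 31 + \left(-36\right)^{3}\right) \left(-43219 + \left(- \left(-8\right)^{2} - -64 + 8 \left(68 - 76\right) + \left(68 - 76\right) \left(-8\right)\right)\right) = \left(45 \cdot 31 - 46656\right) \left(-43219 + \left(\left(-1\right) 64 + 64 + 8 \left(68 - 76\right) + \left(68 - 76\right) \left(-8\right)\right)\right) = \left(1395 - 46656\right) \left(-43219 + \left(-64 + 64 + 8 \left(-8\right) - -64\right)\right) = - 45261 \left(-43219 + \left(-64 + 64 - 64 + 64\right)\right) = - 45261 \left(-43219 + 0\right) = \left(-45261\right) \left(-43219\right) = 1956135159$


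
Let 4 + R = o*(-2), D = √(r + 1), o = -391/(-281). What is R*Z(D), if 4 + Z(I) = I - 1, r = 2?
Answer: 9530/281 - 1906*√3/281 ≈ 22.166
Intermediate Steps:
o = 391/281 (o = -391*(-1/281) = 391/281 ≈ 1.3915)
D = √3 (D = √(2 + 1) = √3 ≈ 1.7320)
R = -1906/281 (R = -4 + (391/281)*(-2) = -4 - 782/281 = -1906/281 ≈ -6.7829)
Z(I) = -5 + I (Z(I) = -4 + (I - 1) = -4 + (-1 + I) = -5 + I)
R*Z(D) = -1906*(-5 + √3)/281 = 9530/281 - 1906*√3/281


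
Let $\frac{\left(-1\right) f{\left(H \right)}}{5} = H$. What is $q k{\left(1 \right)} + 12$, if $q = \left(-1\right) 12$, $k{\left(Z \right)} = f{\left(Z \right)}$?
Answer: $72$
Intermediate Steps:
$f{\left(H \right)} = - 5 H$
$k{\left(Z \right)} = - 5 Z$
$q = -12$
$q k{\left(1 \right)} + 12 = - 12 \left(\left(-5\right) 1\right) + 12 = \left(-12\right) \left(-5\right) + 12 = 60 + 12 = 72$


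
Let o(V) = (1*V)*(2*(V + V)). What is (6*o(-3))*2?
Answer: 432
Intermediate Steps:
o(V) = 4*V**2 (o(V) = V*(2*(2*V)) = V*(4*V) = 4*V**2)
(6*o(-3))*2 = (6*(4*(-3)**2))*2 = (6*(4*9))*2 = (6*36)*2 = 216*2 = 432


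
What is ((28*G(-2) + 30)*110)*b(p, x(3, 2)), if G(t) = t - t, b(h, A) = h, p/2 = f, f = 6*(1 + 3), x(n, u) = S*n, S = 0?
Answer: 158400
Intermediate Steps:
x(n, u) = 0 (x(n, u) = 0*n = 0)
f = 24 (f = 6*4 = 24)
p = 48 (p = 2*24 = 48)
G(t) = 0
((28*G(-2) + 30)*110)*b(p, x(3, 2)) = ((28*0 + 30)*110)*48 = ((0 + 30)*110)*48 = (30*110)*48 = 3300*48 = 158400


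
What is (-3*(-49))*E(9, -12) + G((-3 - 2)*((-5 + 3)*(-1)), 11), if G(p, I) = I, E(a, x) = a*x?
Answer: -15865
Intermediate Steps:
(-3*(-49))*E(9, -12) + G((-3 - 2)*((-5 + 3)*(-1)), 11) = (-3*(-49))*(9*(-12)) + 11 = 147*(-108) + 11 = -15876 + 11 = -15865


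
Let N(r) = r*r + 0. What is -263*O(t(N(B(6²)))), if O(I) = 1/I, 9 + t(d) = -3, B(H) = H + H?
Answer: 263/12 ≈ 21.917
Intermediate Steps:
B(H) = 2*H
N(r) = r² (N(r) = r² + 0 = r²)
t(d) = -12 (t(d) = -9 - 3 = -12)
-263*O(t(N(B(6²)))) = -263/(-12) = -263*(-1/12) = 263/12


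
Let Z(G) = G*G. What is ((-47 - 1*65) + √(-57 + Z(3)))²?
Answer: 12496 - 896*I*√3 ≈ 12496.0 - 1551.9*I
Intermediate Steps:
Z(G) = G²
((-47 - 1*65) + √(-57 + Z(3)))² = ((-47 - 1*65) + √(-57 + 3²))² = ((-47 - 65) + √(-57 + 9))² = (-112 + √(-48))² = (-112 + 4*I*√3)²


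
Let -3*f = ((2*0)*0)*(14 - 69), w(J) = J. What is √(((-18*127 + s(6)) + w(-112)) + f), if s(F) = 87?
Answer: I*√2311 ≈ 48.073*I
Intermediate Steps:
f = 0 (f = -(2*0)*0*(14 - 69)/3 = -0*0*(-55)/3 = -0*(-55) = -⅓*0 = 0)
√(((-18*127 + s(6)) + w(-112)) + f) = √(((-18*127 + 87) - 112) + 0) = √(((-2286 + 87) - 112) + 0) = √((-2199 - 112) + 0) = √(-2311 + 0) = √(-2311) = I*√2311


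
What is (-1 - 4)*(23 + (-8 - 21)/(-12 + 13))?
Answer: 30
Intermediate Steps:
(-1 - 4)*(23 + (-8 - 21)/(-12 + 13)) = -5*(23 - 29/1) = -5*(23 - 29*1) = -5*(23 - 29) = -5*(-6) = 30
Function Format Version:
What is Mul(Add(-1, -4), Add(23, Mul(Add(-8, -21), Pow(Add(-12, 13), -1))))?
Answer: 30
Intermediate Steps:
Mul(Add(-1, -4), Add(23, Mul(Add(-8, -21), Pow(Add(-12, 13), -1)))) = Mul(-5, Add(23, Mul(-29, Pow(1, -1)))) = Mul(-5, Add(23, Mul(-29, 1))) = Mul(-5, Add(23, -29)) = Mul(-5, -6) = 30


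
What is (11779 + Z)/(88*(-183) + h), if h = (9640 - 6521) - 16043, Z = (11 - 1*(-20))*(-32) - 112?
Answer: -10675/29028 ≈ -0.36775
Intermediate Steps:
Z = -1104 (Z = (11 + 20)*(-32) - 112 = 31*(-32) - 112 = -992 - 112 = -1104)
h = -12924 (h = 3119 - 16043 = -12924)
(11779 + Z)/(88*(-183) + h) = (11779 - 1104)/(88*(-183) - 12924) = 10675/(-16104 - 12924) = 10675/(-29028) = 10675*(-1/29028) = -10675/29028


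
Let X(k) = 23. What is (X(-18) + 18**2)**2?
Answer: 120409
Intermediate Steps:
(X(-18) + 18**2)**2 = (23 + 18**2)**2 = (23 + 324)**2 = 347**2 = 120409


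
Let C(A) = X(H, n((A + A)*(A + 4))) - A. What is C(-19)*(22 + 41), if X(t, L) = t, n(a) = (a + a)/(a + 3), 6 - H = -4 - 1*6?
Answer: 2205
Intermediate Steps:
H = 16 (H = 6 - (-4 - 1*6) = 6 - (-4 - 6) = 6 - 1*(-10) = 6 + 10 = 16)
n(a) = 2*a/(3 + a) (n(a) = (2*a)/(3 + a) = 2*a/(3 + a))
C(A) = 16 - A
C(-19)*(22 + 41) = (16 - 1*(-19))*(22 + 41) = (16 + 19)*63 = 35*63 = 2205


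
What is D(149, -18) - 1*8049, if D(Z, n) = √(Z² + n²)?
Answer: -8049 + 5*√901 ≈ -7898.9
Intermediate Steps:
D(149, -18) - 1*8049 = √(149² + (-18)²) - 1*8049 = √(22201 + 324) - 8049 = √22525 - 8049 = 5*√901 - 8049 = -8049 + 5*√901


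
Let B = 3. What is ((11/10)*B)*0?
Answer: 0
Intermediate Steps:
((11/10)*B)*0 = ((11/10)*3)*0 = (33/10)*0 = 0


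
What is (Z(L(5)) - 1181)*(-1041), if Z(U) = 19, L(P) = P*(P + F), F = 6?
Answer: 1209642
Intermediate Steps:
L(P) = P*(6 + P) (L(P) = P*(P + 6) = P*(6 + P))
(Z(L(5)) - 1181)*(-1041) = (19 - 1181)*(-1041) = -1162*(-1041) = 1209642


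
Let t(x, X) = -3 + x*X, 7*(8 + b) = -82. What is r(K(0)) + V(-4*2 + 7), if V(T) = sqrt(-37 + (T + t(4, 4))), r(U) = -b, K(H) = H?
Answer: 138/7 + 5*I ≈ 19.714 + 5.0*I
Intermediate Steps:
b = -138/7 (b = -8 + (1/7)*(-82) = -8 - 82/7 = -138/7 ≈ -19.714)
t(x, X) = -3 + X*x
r(U) = 138/7 (r(U) = -1*(-138/7) = 138/7)
V(T) = sqrt(-24 + T) (V(T) = sqrt(-37 + (T + (-3 + 4*4))) = sqrt(-37 + (T + (-3 + 16))) = sqrt(-37 + (T + 13)) = sqrt(-37 + (13 + T)) = sqrt(-24 + T))
r(K(0)) + V(-4*2 + 7) = 138/7 + sqrt(-24 + (-4*2 + 7)) = 138/7 + sqrt(-24 + (-8 + 7)) = 138/7 + sqrt(-24 - 1) = 138/7 + sqrt(-25) = 138/7 + 5*I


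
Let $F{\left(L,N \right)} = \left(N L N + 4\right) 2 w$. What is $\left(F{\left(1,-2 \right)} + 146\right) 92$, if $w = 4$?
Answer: $19320$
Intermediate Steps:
$F{\left(L,N \right)} = 32 + 8 L N^{2}$ ($F{\left(L,N \right)} = \left(N L N + 4\right) 2 \cdot 4 = \left(L N N + 4\right) 2 \cdot 4 = \left(L N^{2} + 4\right) 2 \cdot 4 = \left(4 + L N^{2}\right) 2 \cdot 4 = \left(8 + 2 L N^{2}\right) 4 = 32 + 8 L N^{2}$)
$\left(F{\left(1,-2 \right)} + 146\right) 92 = \left(\left(32 + 8 \cdot 1 \left(-2\right)^{2}\right) + 146\right) 92 = \left(\left(32 + 8 \cdot 1 \cdot 4\right) + 146\right) 92 = \left(\left(32 + 32\right) + 146\right) 92 = \left(64 + 146\right) 92 = 210 \cdot 92 = 19320$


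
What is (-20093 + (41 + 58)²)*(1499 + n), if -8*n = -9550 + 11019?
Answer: -27075679/2 ≈ -1.3538e+7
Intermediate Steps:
n = -1469/8 (n = -(-9550 + 11019)/8 = -⅛*1469 = -1469/8 ≈ -183.63)
(-20093 + (41 + 58)²)*(1499 + n) = (-20093 + (41 + 58)²)*(1499 - 1469/8) = (-20093 + 99²)*(10523/8) = (-20093 + 9801)*(10523/8) = -10292*10523/8 = -27075679/2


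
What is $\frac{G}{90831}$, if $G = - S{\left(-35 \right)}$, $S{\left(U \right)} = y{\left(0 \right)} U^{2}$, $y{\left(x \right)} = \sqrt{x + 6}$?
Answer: $- \frac{1225 \sqrt{6}}{90831} \approx -0.033035$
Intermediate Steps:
$y{\left(x \right)} = \sqrt{6 + x}$
$S{\left(U \right)} = \sqrt{6} U^{2}$ ($S{\left(U \right)} = \sqrt{6 + 0} U^{2} = \sqrt{6} U^{2}$)
$G = - 1225 \sqrt{6}$ ($G = - \sqrt{6} \left(-35\right)^{2} = - \sqrt{6} \cdot 1225 = - 1225 \sqrt{6} \approx -3000.6$)
$\frac{G}{90831} = \frac{\left(-1225\right) \sqrt{6}}{90831} = - 1225 \sqrt{6} \cdot \frac{1}{90831} = - \frac{1225 \sqrt{6}}{90831}$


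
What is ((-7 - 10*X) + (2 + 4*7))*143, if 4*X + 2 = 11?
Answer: 143/2 ≈ 71.500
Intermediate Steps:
X = 9/4 (X = -½ + (¼)*11 = -½ + 11/4 = 9/4 ≈ 2.2500)
((-7 - 10*X) + (2 + 4*7))*143 = ((-7 - 10*9/4) + (2 + 4*7))*143 = ((-7 - 45/2) + (2 + 28))*143 = (-59/2 + 30)*143 = (½)*143 = 143/2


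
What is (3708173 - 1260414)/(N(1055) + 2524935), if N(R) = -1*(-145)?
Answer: 2447759/2525080 ≈ 0.96938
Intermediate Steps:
N(R) = 145
(3708173 - 1260414)/(N(1055) + 2524935) = (3708173 - 1260414)/(145 + 2524935) = 2447759/2525080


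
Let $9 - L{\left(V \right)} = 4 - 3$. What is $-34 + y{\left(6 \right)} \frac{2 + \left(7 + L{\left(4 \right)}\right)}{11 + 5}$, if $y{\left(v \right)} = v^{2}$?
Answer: $\frac{17}{4} \approx 4.25$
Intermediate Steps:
$L{\left(V \right)} = 8$ ($L{\left(V \right)} = 9 - \left(4 - 3\right) = 9 - 1 = 8$)
$-34 + y{\left(6 \right)} \frac{2 + \left(7 + L{\left(4 \right)}\right)}{11 + 5} = -34 + 6^{2} \frac{2 + \left(7 + 8\right)}{11 + 5} = -34 + 36 \frac{2 + 15}{16} = -34 + 36 \cdot 17 \cdot \frac{1}{16} = -34 + 36 \cdot \frac{17}{16} = -34 + \frac{153}{4} = \frac{17}{4}$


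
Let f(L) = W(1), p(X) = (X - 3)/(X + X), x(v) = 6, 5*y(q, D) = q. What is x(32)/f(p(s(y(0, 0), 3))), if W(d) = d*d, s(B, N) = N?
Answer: 6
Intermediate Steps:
y(q, D) = q/5
W(d) = d²
p(X) = (-3 + X)/(2*X) (p(X) = (-3 + X)/((2*X)) = (-3 + X)*(1/(2*X)) = (-3 + X)/(2*X))
f(L) = 1 (f(L) = 1² = 1)
x(32)/f(p(s(y(0, 0), 3))) = 6/1 = 6*1 = 6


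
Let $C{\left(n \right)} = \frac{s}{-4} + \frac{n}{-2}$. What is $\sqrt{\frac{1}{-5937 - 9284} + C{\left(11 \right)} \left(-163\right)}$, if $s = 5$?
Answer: $\frac{\sqrt{1019618518357}}{30442} \approx 33.17$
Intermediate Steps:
$C{\left(n \right)} = - \frac{5}{4} - \frac{n}{2}$ ($C{\left(n \right)} = \frac{5}{-4} + \frac{n}{-2} = 5 \left(- \frac{1}{4}\right) + n \left(- \frac{1}{2}\right) = - \frac{5}{4} - \frac{n}{2}$)
$\sqrt{\frac{1}{-5937 - 9284} + C{\left(11 \right)} \left(-163\right)} = \sqrt{\frac{1}{-5937 - 9284} + \left(- \frac{5}{4} - \frac{11}{2}\right) \left(-163\right)} = \sqrt{\frac{1}{-15221} + \left(- \frac{5}{4} - \frac{11}{2}\right) \left(-163\right)} = \sqrt{- \frac{1}{15221} - - \frac{4401}{4}} = \sqrt{- \frac{1}{15221} + \frac{4401}{4}} = \sqrt{\frac{66987617}{60884}} = \frac{\sqrt{1019618518357}}{30442}$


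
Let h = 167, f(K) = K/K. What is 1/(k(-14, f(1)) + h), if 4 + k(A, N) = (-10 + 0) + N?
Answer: 1/154 ≈ 0.0064935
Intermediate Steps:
f(K) = 1
k(A, N) = -14 + N (k(A, N) = -4 + ((-10 + 0) + N) = -4 + (-10 + N) = -14 + N)
1/(k(-14, f(1)) + h) = 1/((-14 + 1) + 167) = 1/(-13 + 167) = 1/154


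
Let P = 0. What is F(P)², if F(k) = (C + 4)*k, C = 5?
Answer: 0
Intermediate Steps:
F(k) = 9*k (F(k) = (5 + 4)*k = 9*k)
F(P)² = (9*0)² = 0² = 0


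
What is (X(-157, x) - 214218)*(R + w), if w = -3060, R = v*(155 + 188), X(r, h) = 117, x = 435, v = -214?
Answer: 16370590662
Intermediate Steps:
R = -73402 (R = -214*(155 + 188) = -214*343 = -73402)
(X(-157, x) - 214218)*(R + w) = (117 - 214218)*(-73402 - 3060) = -214101*(-76462) = 16370590662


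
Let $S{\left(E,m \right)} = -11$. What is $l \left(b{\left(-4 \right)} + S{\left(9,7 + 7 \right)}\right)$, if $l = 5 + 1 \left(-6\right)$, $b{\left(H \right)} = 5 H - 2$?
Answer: $33$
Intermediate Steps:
$b{\left(H \right)} = -2 + 5 H$
$l = -1$ ($l = 5 - 6 = -1$)
$l \left(b{\left(-4 \right)} + S{\left(9,7 + 7 \right)}\right) = - (\left(-2 + 5 \left(-4\right)\right) - 11) = - (\left(-2 - 20\right) - 11) = - (-22 - 11) = \left(-1\right) \left(-33\right) = 33$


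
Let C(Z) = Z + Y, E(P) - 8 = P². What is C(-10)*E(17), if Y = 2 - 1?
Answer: -2673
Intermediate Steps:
Y = 1
E(P) = 8 + P²
C(Z) = 1 + Z (C(Z) = Z + 1 = 1 + Z)
C(-10)*E(17) = (1 - 10)*(8 + 17²) = -9*(8 + 289) = -9*297 = -2673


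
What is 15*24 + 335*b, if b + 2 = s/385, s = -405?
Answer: -51005/77 ≈ -662.40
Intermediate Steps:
b = -235/77 (b = -2 - 405/385 = -2 - 405*1/385 = -2 - 81/77 = -235/77 ≈ -3.0519)
15*24 + 335*b = 15*24 + 335*(-235/77) = 360 - 78725/77 = -51005/77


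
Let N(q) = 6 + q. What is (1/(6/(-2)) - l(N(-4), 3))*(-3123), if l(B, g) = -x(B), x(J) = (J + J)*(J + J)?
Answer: -48927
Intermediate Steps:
x(J) = 4*J**2 (x(J) = (2*J)*(2*J) = 4*J**2)
l(B, g) = -4*B**2
(1/(6/(-2)) - l(N(-4), 3))*(-3123) = (1/(6/(-2)) - (-4)*(6 - 4)**2)*(-3123) = (1/(6*(-1/2)) - (-4)*2**2)*(-3123) = (1/(-3) - (-4)*4)*(-3123) = (-1/3 - 1*(-16))*(-3123) = (-1/3 + 16)*(-3123) = (47/3)*(-3123) = -48927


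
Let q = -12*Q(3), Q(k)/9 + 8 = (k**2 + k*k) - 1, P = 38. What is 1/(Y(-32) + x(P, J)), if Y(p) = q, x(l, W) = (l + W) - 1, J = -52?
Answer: -1/987 ≈ -0.0010132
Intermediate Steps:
x(l, W) = -1 + W + l (x(l, W) = (W + l) - 1 = -1 + W + l)
Q(k) = -81 + 18*k**2 (Q(k) = -72 + 9*((k**2 + k*k) - 1) = -72 + 9*((k**2 + k**2) - 1) = -72 + 9*(2*k**2 - 1) = -72 + 9*(-1 + 2*k**2) = -72 + (-9 + 18*k**2) = -81 + 18*k**2)
q = -972 (q = -12*(-81 + 18*3**2) = -12*(-81 + 18*9) = -12*(-81 + 162) = -12*81 = -972)
Y(p) = -972
1/(Y(-32) + x(P, J)) = 1/(-972 + (-1 - 52 + 38)) = 1/(-972 - 15) = 1/(-987) = -1/987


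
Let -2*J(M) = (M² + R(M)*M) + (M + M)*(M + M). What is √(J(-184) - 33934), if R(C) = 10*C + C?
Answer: I*√304782 ≈ 552.07*I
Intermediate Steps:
R(C) = 11*C
J(M) = -8*M² (J(M) = -((M² + (11*M)*M) + (M + M)*(M + M))/2 = -((M² + 11*M²) + (2*M)*(2*M))/2 = -(12*M² + 4*M²)/2 = -8*M²)
√(J(-184) - 33934) = √(-8*(-184)² - 33934) = √(-8*33856 - 33934) = √(-270848 - 33934) = √(-304782) = I*√304782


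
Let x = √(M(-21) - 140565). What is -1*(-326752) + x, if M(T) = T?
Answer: 326752 + I*√140586 ≈ 3.2675e+5 + 374.95*I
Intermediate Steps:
x = I*√140586 (x = √(-21 - 140565) = √(-140586) = I*√140586 ≈ 374.95*I)
-1*(-326752) + x = -1*(-326752) + I*√140586 = 326752 + I*√140586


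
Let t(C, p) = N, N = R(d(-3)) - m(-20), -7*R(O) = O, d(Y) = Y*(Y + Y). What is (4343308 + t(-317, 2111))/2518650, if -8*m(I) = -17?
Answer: 16214999/9402960 ≈ 1.7245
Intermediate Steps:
d(Y) = 2*Y² (d(Y) = Y*(2*Y) = 2*Y²)
m(I) = 17/8 (m(I) = -⅛*(-17) = 17/8)
R(O) = -O/7
N = -263/56 (N = -2*(-3)²/7 - 1*17/8 = -2*9/7 - 17/8 = -⅐*18 - 17/8 = -18/7 - 17/8 = -263/56 ≈ -4.6964)
t(C, p) = -263/56
(4343308 + t(-317, 2111))/2518650 = (4343308 - 263/56)/2518650 = (243224985/56)*(1/2518650) = 16214999/9402960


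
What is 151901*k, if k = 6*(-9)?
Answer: -8202654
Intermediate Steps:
k = -54
151901*k = 151901*(-54) = -8202654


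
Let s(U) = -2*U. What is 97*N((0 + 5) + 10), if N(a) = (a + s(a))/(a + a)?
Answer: -97/2 ≈ -48.500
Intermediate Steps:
s(U) = -2*U
N(a) = -½ (N(a) = (a - 2*a)/(a + a) = (-a)/((2*a)) = (-a)*(1/(2*a)) = -½)
97*N((0 + 5) + 10) = 97*(-½) = -97/2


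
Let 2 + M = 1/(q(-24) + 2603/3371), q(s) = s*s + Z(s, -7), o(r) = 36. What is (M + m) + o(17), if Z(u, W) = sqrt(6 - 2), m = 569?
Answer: 1176481094/1951041 ≈ 603.00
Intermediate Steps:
Z(u, W) = 2 (Z(u, W) = sqrt(4) = 2)
q(s) = 2 + s**2 (q(s) = s*s + 2 = s**2 + 2 = 2 + s**2)
M = -3898711/1951041 (M = -2 + 1/((2 + (-24)**2) + 2603/3371) = -2 + 1/((2 + 576) + 2603*(1/3371)) = -2 + 1/(578 + 2603/3371) = -2 + 1/(1951041/3371) = -2 + 3371/1951041 = -3898711/1951041 ≈ -1.9983)
(M + m) + o(17) = (-3898711/1951041 + 569) + 36 = 1106243618/1951041 + 36 = 1176481094/1951041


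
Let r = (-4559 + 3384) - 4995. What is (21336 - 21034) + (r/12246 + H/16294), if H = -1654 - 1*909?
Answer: 30064024685/99768162 ≈ 301.34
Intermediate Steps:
r = -6170 (r = -1175 - 4995 = -6170)
H = -2563 (H = -1654 - 909 = -2563)
(21336 - 21034) + (r/12246 + H/16294) = (21336 - 21034) + (-6170/12246 - 2563/16294) = 302 + (-6170*1/12246 - 2563*1/16294) = 302 + (-3085/6123 - 2563/16294) = 302 - 65960239/99768162 = 30064024685/99768162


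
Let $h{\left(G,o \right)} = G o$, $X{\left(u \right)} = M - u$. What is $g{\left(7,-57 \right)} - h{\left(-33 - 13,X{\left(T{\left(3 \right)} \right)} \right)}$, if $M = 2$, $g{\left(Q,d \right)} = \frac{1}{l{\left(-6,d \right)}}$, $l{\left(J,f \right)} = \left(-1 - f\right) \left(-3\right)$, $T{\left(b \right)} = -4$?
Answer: $\frac{46367}{168} \approx 275.99$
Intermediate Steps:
$l{\left(J,f \right)} = 3 + 3 f$
$g{\left(Q,d \right)} = \frac{1}{3 + 3 d}$
$X{\left(u \right)} = 2 - u$
$g{\left(7,-57 \right)} - h{\left(-33 - 13,X{\left(T{\left(3 \right)} \right)} \right)} = \frac{1}{3 \left(1 - 57\right)} - \left(-33 - 13\right) \left(2 - -4\right) = \frac{1}{3 \left(-56\right)} - \left(-33 - 13\right) \left(2 + 4\right) = \frac{1}{3} \left(- \frac{1}{56}\right) - \left(-46\right) 6 = - \frac{1}{168} - -276 = - \frac{1}{168} + 276 = \frac{46367}{168}$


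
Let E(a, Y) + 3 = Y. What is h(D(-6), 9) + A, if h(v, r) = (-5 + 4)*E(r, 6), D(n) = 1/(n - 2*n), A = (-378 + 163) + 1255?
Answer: 1037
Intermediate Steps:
A = 1040 (A = -215 + 1255 = 1040)
D(n) = -1/n (D(n) = 1/(-n) = -1/n)
E(a, Y) = -3 + Y
h(v, r) = -3 (h(v, r) = (-5 + 4)*(-3 + 6) = -1*3 = -3)
h(D(-6), 9) + A = -3 + 1040 = 1037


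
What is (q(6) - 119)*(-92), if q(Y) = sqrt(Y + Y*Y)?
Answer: 10948 - 92*sqrt(42) ≈ 10352.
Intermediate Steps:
q(Y) = sqrt(Y + Y**2)
(q(6) - 119)*(-92) = (sqrt(6*(1 + 6)) - 119)*(-92) = (sqrt(6*7) - 119)*(-92) = (sqrt(42) - 119)*(-92) = (-119 + sqrt(42))*(-92) = 10948 - 92*sqrt(42)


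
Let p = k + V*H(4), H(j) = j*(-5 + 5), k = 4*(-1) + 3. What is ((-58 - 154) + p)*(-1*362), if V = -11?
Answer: 77106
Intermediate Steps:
k = -1 (k = -4 + 3 = -1)
H(j) = 0 (H(j) = j*0 = 0)
p = -1 (p = -1 - 11*0 = -1 + 0 = -1)
((-58 - 154) + p)*(-1*362) = ((-58 - 154) - 1)*(-1*362) = (-212 - 1)*(-362) = -213*(-362) = 77106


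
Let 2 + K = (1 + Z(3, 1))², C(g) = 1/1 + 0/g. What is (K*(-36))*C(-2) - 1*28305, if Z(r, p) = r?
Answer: -28809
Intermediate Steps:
C(g) = 1 (C(g) = 1*1 + 0 = 1 + 0 = 1)
K = 14 (K = -2 + (1 + 3)² = -2 + 4² = -2 + 16 = 14)
(K*(-36))*C(-2) - 1*28305 = (14*(-36))*1 - 1*28305 = -504*1 - 28305 = -504 - 28305 = -28809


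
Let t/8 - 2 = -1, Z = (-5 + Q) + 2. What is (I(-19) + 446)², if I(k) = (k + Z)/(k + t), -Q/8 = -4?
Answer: 23970816/121 ≈ 1.9811e+5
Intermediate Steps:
Q = 32 (Q = -8*(-4) = 32)
Z = 29 (Z = (-5 + 32) + 2 = 27 + 2 = 29)
t = 8 (t = 16 + 8*(-1) = 16 - 8 = 8)
I(k) = (29 + k)/(8 + k) (I(k) = (k + 29)/(k + 8) = (29 + k)/(8 + k))
(I(-19) + 446)² = ((29 - 19)/(8 - 19) + 446)² = (10/(-11) + 446)² = (-1/11*10 + 446)² = (-10/11 + 446)² = (4896/11)² = 23970816/121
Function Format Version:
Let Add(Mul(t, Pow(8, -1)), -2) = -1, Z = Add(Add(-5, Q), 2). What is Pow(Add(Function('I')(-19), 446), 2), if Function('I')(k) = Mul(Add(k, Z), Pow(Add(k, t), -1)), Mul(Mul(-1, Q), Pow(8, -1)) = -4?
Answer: Rational(23970816, 121) ≈ 1.9811e+5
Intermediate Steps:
Q = 32 (Q = Mul(-8, -4) = 32)
Z = 29 (Z = Add(Add(-5, 32), 2) = Add(27, 2) = 29)
t = 8 (t = Add(16, Mul(8, -1)) = Add(16, -8) = 8)
Function('I')(k) = Mul(Pow(Add(8, k), -1), Add(29, k)) (Function('I')(k) = Mul(Add(k, 29), Pow(Add(k, 8), -1)) = Mul(Add(29, k), Pow(Add(8, k), -1)) = Mul(Pow(Add(8, k), -1), Add(29, k)))
Pow(Add(Function('I')(-19), 446), 2) = Pow(Add(Mul(Pow(Add(8, -19), -1), Add(29, -19)), 446), 2) = Pow(Add(Mul(Pow(-11, -1), 10), 446), 2) = Pow(Add(Mul(Rational(-1, 11), 10), 446), 2) = Pow(Add(Rational(-10, 11), 446), 2) = Pow(Rational(4896, 11), 2) = Rational(23970816, 121)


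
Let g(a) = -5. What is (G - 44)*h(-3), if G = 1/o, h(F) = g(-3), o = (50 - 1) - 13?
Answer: 7915/36 ≈ 219.86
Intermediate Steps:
o = 36 (o = 49 - 13 = 36)
h(F) = -5
G = 1/36 ≈ 0.027778
(G - 44)*h(-3) = (1/36 - 44)*(-5) = -1583/36*(-5) = 7915/36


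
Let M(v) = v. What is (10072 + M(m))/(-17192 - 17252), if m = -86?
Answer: -4993/17222 ≈ -0.28992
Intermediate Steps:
(10072 + M(m))/(-17192 - 17252) = (10072 - 86)/(-17192 - 17252) = 9986/(-34444) = 9986*(-1/34444) = -4993/17222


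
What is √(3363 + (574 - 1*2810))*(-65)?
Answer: -455*√23 ≈ -2182.1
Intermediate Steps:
√(3363 + (574 - 1*2810))*(-65) = √(3363 + (574 - 2810))*(-65) = √(3363 - 2236)*(-65) = √1127*(-65) = (7*√23)*(-65) = -455*√23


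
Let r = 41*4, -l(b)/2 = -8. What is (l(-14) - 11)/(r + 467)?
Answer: 5/631 ≈ 0.0079239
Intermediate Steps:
l(b) = 16 (l(b) = -2*(-8) = 16)
r = 164
(l(-14) - 11)/(r + 467) = (16 - 11)/(164 + 467) = 5/631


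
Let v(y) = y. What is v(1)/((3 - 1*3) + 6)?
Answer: 1/6 ≈ 0.16667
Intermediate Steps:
v(1)/((3 - 1*3) + 6) = 1/((3 - 1*3) + 6) = 1/((3 - 3) + 6) = 1/(0 + 6) = 1/6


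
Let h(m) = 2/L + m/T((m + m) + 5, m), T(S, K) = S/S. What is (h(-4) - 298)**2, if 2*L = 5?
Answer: 2268036/25 ≈ 90722.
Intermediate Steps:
L = 5/2 (L = (1/2)*5 = 5/2 ≈ 2.5000)
T(S, K) = 1
h(m) = 4/5 + m (h(m) = 2/(5/2) + m/1 = 2*(2/5) + m*1 = 4/5 + m)
(h(-4) - 298)**2 = ((4/5 - 4) - 298)**2 = (-16/5 - 298)**2 = (-1506/5)**2 = 2268036/25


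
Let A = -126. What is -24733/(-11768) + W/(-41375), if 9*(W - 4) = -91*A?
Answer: 1008288371/486901000 ≈ 2.0708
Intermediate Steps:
W = 1278 (W = 4 + (-91*(-126))/9 = 4 + (⅑)*11466 = 4 + 1274 = 1278)
-24733/(-11768) + W/(-41375) = -24733/(-11768) + 1278/(-41375) = -24733*(-1/11768) + 1278*(-1/41375) = 24733/11768 - 1278/41375 = 1008288371/486901000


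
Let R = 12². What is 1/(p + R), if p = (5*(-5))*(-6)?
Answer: 1/294 ≈ 0.0034014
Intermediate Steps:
R = 144
p = 150 (p = -25*(-6) = 150)
1/(p + R) = 1/(150 + 144) = 1/294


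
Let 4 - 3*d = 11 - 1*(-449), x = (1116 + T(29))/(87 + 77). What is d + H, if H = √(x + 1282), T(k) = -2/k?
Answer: -152 + √7288039706/2378 ≈ -116.10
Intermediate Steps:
x = 16181/2378 (x = (1116 - 2/29)/(87 + 77) = (1116 - 2*1/29)/164 = (1116 - 2/29)*(1/164) = (32362/29)*(1/164) = 16181/2378 ≈ 6.8045)
H = √7288039706/2378 (H = √(16181/2378 + 1282) = √(3064777/2378) = √7288039706/2378 ≈ 35.900)
d = -152 (d = 4/3 - (11 - 1*(-449))/3 = 4/3 - (11 + 449)/3 = 4/3 - ⅓*460 = 4/3 - 460/3 = -152)
d + H = -152 + √7288039706/2378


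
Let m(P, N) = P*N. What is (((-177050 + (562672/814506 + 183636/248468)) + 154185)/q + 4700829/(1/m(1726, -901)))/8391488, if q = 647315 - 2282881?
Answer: -6874327178158440014176695677/7890947253162328710432 ≈ -8.7117e+5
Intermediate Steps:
q = -1635566
m(P, N) = N*P
(((-177050 + (562672/814506 + 183636/248468)) + 154185)/q + 4700829/(1/m(1726, -901)))/8391488 = (((-177050 + (562672/814506 + 183636/248468)) + 154185)/(-1635566) + 4700829/(1/(-901*1726)))/8391488 = (((-177050 + (562672*(1/814506) + 183636*(1/248468))) + 154185)*(-1/1635566) + 4700829/(1/(-1555126)))*(1/8391488) = (((-177050 + (25576/37023 + 45909/62117)) + 154185)*(-1/1635566) + 4700829/(-1/1555126))*(1/8391488) = (((-177050 + 3288393299/2299757691) + 154185)*(-1/1635566) + 4700829*(-1555126))*(1/8391488) = ((-407168810798251/2299757691 + 154185)*(-1/1635566) - 7310381399454)*(1/8391488) = (-52580671211416/2299757691*(-1/1635566) - 7310381399454)*(1/8391488) = (26290335605708/1880702743819053 - 7310381399454)*(1/8391488) = -13748654356316880028353391354/1880702743819053*1/8391488 = -6874327178158440014176695677/7890947253162328710432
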